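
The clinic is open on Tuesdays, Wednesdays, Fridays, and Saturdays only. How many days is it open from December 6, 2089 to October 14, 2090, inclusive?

December 6, 2089 is a Tuesday.
The range spans 313 days (inclusive of both endpoints).
313 = 7 × 44 + 5, so there are 44 full weeks plus 5 extra days.
Each full week contributes 4 days from the set (Tue, Wed, Fri, Sat): 44 × 4 = 176.
The 5 extra days are Tuesday, Wednesday, Thursday, Friday, Saturday — 4 of them qualify.
Total: 176 + 4 = 180.

180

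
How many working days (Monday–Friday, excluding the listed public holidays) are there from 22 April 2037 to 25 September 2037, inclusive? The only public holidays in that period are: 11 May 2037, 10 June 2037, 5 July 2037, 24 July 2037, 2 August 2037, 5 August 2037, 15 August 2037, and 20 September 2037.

22 April 2037 is a Wednesday.
That's 157 days from start to end, counting both.
157 = 7 × 22 + 3, so there are 22 full weeks plus 3 extra days.
Each full week contributes 5 weekdays (Mon–Fri): 22 × 5 = 110.
The 3 extra days are Wed, Thu, Fri — 3 of them qualify.
Total: 110 + 3 = 113.
Holidays: 11 May 2037 (Mon); 10 June 2037 (Wed); 5 July 2037 (Sun); 24 July 2037 (Fri); 2 August 2037 (Sun); 5 August 2037 (Wed); 15 August 2037 (Sat); 20 September 2037 (Sun).
4 of the 8 holidays fall on weekdays; the rest are weekends and were already excluded.
Business days: 113 − 4 = 109.

109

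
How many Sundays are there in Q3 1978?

13

July 1, 1978 is a Saturday.
The range spans 92 days (inclusive of both endpoints).
92 = 7 × 13 + 1, so there are 13 full weeks plus 1 extra day.
Each full week contributes one Sunday: 13 so far.
The 1 extra day is Saturday — none qualify.
Total: 13 + 0 = 13.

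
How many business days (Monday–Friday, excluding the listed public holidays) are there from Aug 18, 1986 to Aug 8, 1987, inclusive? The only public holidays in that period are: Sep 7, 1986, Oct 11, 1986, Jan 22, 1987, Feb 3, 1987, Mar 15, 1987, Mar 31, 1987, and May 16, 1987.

252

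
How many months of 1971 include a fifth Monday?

4

A month has five Mondays exactly when Monday falls within its first (length − 28) days.
Jan: 31 days, starts Fri → 5 of Fri, Sat, Sun
Feb: 28 days, starts Mon → 5 of (none)
Mar: 31 days, starts Mon → 5 of Mon, Tue, Wed ✓
Apr: 30 days, starts Thu → 5 of Thu, Fri
May: 31 days, starts Sat → 5 of Sat, Sun, Mon ✓
Jun: 30 days, starts Tue → 5 of Tue, Wed
Jul: 31 days, starts Thu → 5 of Thu, Fri, Sat
Aug: 31 days, starts Sun → 5 of Sun, Mon, Tue ✓
Sep: 30 days, starts Wed → 5 of Wed, Thu
Oct: 31 days, starts Fri → 5 of Fri, Sat, Sun
Nov: 30 days, starts Mon → 5 of Mon, Tue ✓
Dec: 31 days, starts Wed → 5 of Wed, Thu, Fri
Months with five Mondays: Mar, May, Aug, Nov.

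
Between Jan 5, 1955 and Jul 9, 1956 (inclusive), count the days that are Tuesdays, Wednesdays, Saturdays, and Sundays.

315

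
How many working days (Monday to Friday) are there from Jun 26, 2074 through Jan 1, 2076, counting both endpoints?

397

Jun 26, 2074 is a Tuesday.
The range spans 555 days (inclusive of both endpoints).
555 = 7 × 79 + 2, so there are 79 full weeks plus 2 extra days.
Each full week contributes 5 weekdays (Mon–Fri): 79 × 5 = 395.
The 2 extra days are Tue, Wed — 2 of them qualify.
Total: 395 + 2 = 397.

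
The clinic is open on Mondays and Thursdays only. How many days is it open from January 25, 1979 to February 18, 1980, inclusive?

112

January 25, 1979 is a Thursday.
The range spans 390 days (inclusive of both endpoints).
390 = 7 × 55 + 5, so there are 55 full weeks plus 5 extra days.
Each full week contributes 2 days from the set (Mon, Thu): 55 × 2 = 110.
The 5 extra days are Thursday, Friday, Saturday, Sunday, Monday — 2 of them qualify.
Total: 110 + 2 = 112.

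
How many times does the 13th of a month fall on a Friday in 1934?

The 13th falls on a Friday when the month's 13th has weekday Fri.
Jan 13 is Sat; Feb 13 is Tue; Mar 13 is Tue; Apr 13 is Fri ✓; May 13 is Sun; Jun 13 is Wed; Jul 13 is Fri ✓; Aug 13 is Mon; Sep 13 is Thu; Oct 13 is Sat; Nov 13 is Tue; Dec 13 is Thu.
Friday the 13ths: Apr, Jul.

2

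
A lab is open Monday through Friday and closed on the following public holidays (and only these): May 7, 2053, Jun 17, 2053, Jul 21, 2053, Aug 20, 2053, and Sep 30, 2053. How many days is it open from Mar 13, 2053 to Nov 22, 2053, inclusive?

177 working days

Mar 13, 2053 is a Thursday.
The range spans 255 days (inclusive of both endpoints).
255 = 7 × 36 + 3, so there are 36 full weeks plus 3 extra days.
Each full week contributes 5 weekdays (Mon–Fri): 36 × 5 = 180.
The 3 extra days are Thursday, Friday, Saturday — 2 of them qualify.
Total: 180 + 2 = 182.
Holidays: May 7, 2053 (Wed); Jun 17, 2053 (Tue); Jul 21, 2053 (Mon); Aug 20, 2053 (Wed); Sep 30, 2053 (Tue).
All 5 holidays fall on weekdays, so subtract 5.
Business days: 182 − 5 = 177.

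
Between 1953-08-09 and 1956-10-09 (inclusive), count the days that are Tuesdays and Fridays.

331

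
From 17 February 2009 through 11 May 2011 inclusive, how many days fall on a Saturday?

17 February 2009 is a Tuesday.
That's 814 days from start to end, counting both.
814 = 7 × 116 + 2, so there are 116 full weeks plus 2 extra days.
Each full week contributes one Saturday: 116 so far.
The 2 extra days are Tue, Wed — none qualify.
Total: 116 + 0 = 116.

116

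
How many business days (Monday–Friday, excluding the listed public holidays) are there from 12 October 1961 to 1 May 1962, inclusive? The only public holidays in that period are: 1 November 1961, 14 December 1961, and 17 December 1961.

12 October 1961 is a Thursday.
From 12 October 1961 to 1 May 1962 is 202 days inclusive.
202 = 7 × 28 + 6, so there are 28 full weeks plus 6 extra days.
Each full week contributes 5 weekdays (Mon–Fri): 28 × 5 = 140.
The 6 extra days are Thursday, Friday, Saturday, Sunday, Monday, Tuesday — 4 of them qualify.
Total: 140 + 4 = 144.
Holidays: 1 November 1961 (Wed); 14 December 1961 (Thu); 17 December 1961 (Sun).
2 of the 3 holidays fall on weekdays; the rest are weekends and were already excluded.
Business days: 144 − 2 = 142.

142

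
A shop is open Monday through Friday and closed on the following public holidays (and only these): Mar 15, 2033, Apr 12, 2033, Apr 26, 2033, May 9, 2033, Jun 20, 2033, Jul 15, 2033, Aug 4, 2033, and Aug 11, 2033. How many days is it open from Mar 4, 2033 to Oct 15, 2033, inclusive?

153 business days

Mar 4, 2033 is a Friday.
The range spans 226 days (inclusive of both endpoints).
226 = 7 × 32 + 2, so there are 32 full weeks plus 2 extra days.
Each full week contributes 5 weekdays (Mon–Fri): 32 × 5 = 160.
The 2 extra days are Friday, Saturday — 1 of them qualifies.
Total: 160 + 1 = 161.
Holidays: Mar 15, 2033 (Tue); Apr 12, 2033 (Tue); Apr 26, 2033 (Tue); May 9, 2033 (Mon); Jun 20, 2033 (Mon); Jul 15, 2033 (Fri); Aug 4, 2033 (Thu); Aug 11, 2033 (Thu).
All 8 holidays fall on weekdays, so subtract 8.
Business days: 161 − 8 = 153.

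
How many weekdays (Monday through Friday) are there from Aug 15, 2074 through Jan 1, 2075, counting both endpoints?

100

Aug 15, 2074 is a Wednesday.
The range spans 140 days (inclusive of both endpoints).
140 = 7 × 20, so the span is exactly 20 full weeks.
Each full week contributes 5 weekdays (Mon–Fri): 20 × 5 = 100.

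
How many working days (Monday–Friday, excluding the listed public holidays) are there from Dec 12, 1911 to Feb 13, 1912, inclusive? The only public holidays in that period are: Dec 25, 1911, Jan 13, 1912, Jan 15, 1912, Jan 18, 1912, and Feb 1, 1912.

Dec 12, 1911 is a Tuesday.
The range spans 64 days (inclusive of both endpoints).
64 = 7 × 9 + 1, so there are 9 full weeks plus 1 extra day.
Each full week contributes 5 weekdays (Mon–Fri): 9 × 5 = 45.
The 1 extra day is Tue — 1 of them qualifies.
Total: 45 + 1 = 46.
Holidays: Dec 25, 1911 (Mon); Jan 13, 1912 (Sat); Jan 15, 1912 (Mon); Jan 18, 1912 (Thu); Feb 1, 1912 (Thu).
4 of the 5 holidays fall on weekdays; the rest are weekends and were already excluded.
Business days: 46 − 4 = 42.

42 working days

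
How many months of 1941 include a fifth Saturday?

4

A month has five Saturdays exactly when Saturday falls within its first (length − 28) days.
Jan: 31 days, starts Wed → 5 of Wed, Thu, Fri
Feb: 28 days, starts Sat → 5 of (none)
Mar: 31 days, starts Sat → 5 of Sat, Sun, Mon ✓
Apr: 30 days, starts Tue → 5 of Tue, Wed
May: 31 days, starts Thu → 5 of Thu, Fri, Sat ✓
Jun: 30 days, starts Sun → 5 of Sun, Mon
Jul: 31 days, starts Tue → 5 of Tue, Wed, Thu
Aug: 31 days, starts Fri → 5 of Fri, Sat, Sun ✓
Sep: 30 days, starts Mon → 5 of Mon, Tue
Oct: 31 days, starts Wed → 5 of Wed, Thu, Fri
Nov: 30 days, starts Sat → 5 of Sat, Sun ✓
Dec: 31 days, starts Mon → 5 of Mon, Tue, Wed
Months with five Saturdays: Mar, May, Aug, Nov.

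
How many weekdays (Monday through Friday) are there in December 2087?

23

1 December 2087 is a Monday.
That's 31 days from start to end, counting both.
31 = 7 × 4 + 3, so there are 4 full weeks plus 3 extra days.
Each full week contributes 5 weekdays (Mon–Fri): 4 × 5 = 20.
The 3 extra days are Mon, Tue, Wed — 3 of them qualify.
Total: 20 + 3 = 23.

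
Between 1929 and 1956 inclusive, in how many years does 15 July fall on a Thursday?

4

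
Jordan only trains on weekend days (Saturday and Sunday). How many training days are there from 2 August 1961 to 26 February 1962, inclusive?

2 August 1961 is a Wednesday.
The range spans 209 days (inclusive of both endpoints).
209 = 7 × 29 + 6, so there are 29 full weeks plus 6 extra days.
Each full week contributes 2 weekend days (Sat, Sun): 29 × 2 = 58.
The 6 extra days are Wed, Thu, Fri, Sat, Sun, Mon — 2 of them qualify.
Total: 58 + 2 = 60.

60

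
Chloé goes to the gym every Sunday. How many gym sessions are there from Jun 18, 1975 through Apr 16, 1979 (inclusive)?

200 Sundays

Jun 18, 1975 is a Wednesday.
The range spans 1399 days (inclusive of both endpoints).
1399 = 7 × 199 + 6, so there are 199 full weeks plus 6 extra days.
Each full week contributes one Sunday: 199 so far.
The 6 extra days are Wed, Thu, Fri, Sat, Sun, Mon — 1 of them qualifies.
Total: 199 + 1 = 200.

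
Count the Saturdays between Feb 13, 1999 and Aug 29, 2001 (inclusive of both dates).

133

Feb 13, 1999 is a Saturday.
That's 929 days from start to end, counting both.
929 = 7 × 132 + 5, so there are 132 full weeks plus 5 extra days.
Each full week contributes one Saturday: 132 so far.
The 5 extra days are Sat, Sun, Mon, Tue, Wed — 1 of them qualifies.
Total: 132 + 1 = 133.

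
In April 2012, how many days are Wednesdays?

4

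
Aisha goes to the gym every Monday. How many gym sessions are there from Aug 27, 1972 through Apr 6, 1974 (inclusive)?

Aug 27, 1972 is a Sunday.
The range spans 588 days (inclusive of both endpoints).
588 = 7 × 84, so the span is exactly 84 full weeks.
Each full week contributes one Monday: 84 so far.

84 Mondays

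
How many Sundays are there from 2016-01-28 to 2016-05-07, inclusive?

14

2016-01-28 is a Thursday.
The range spans 101 days (inclusive of both endpoints).
101 = 7 × 14 + 3, so there are 14 full weeks plus 3 extra days.
Each full week contributes one Sunday: 14 so far.
The 3 extra days are Thursday, Friday, Saturday — none qualify.
Total: 14 + 0 = 14.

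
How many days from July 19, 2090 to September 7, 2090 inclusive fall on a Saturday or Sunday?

14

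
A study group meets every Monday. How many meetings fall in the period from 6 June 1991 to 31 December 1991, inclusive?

30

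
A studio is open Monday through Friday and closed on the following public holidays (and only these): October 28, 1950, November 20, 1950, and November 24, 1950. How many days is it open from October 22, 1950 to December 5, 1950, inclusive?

October 22, 1950 is a Sunday.
That's 45 days from start to end, counting both.
45 = 7 × 6 + 3, so there are 6 full weeks plus 3 extra days.
Each full week contributes 5 weekdays (Mon–Fri): 6 × 5 = 30.
The 3 extra days are Sun, Mon, Tue — 2 of them qualify.
Total: 30 + 2 = 32.
Holidays: October 28, 1950 (Sat); November 20, 1950 (Mon); November 24, 1950 (Fri).
2 of the 3 holidays fall on weekdays; the rest are weekends and were already excluded.
Business days: 32 − 2 = 30.

30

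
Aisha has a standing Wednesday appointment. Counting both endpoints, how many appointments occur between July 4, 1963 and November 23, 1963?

July 4, 1963 is a Thursday.
That's 143 days from start to end, counting both.
143 = 7 × 20 + 3, so there are 20 full weeks plus 3 extra days.
Each full week contributes one Wednesday: 20 so far.
The 3 extra days are Thursday, Friday, Saturday — none qualify.
Total: 20 + 0 = 20.

20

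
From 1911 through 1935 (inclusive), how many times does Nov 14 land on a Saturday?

3

Day of week of November 14 in each year:
1911: Tue, 1912: Thu, 1913: Fri, 1914: Sat ✓, 1915: Sun, 1916: Tue, 1917: Wed, 1918: Thu, 1919: Fri, 1920: Sun, 1921: Mon, 1922: Tue, 1923: Wed, 1924: Fri, 1925: Sat ✓, 1926: Sun, 1927: Mon, 1928: Wed, 1929: Thu, 1930: Fri, 1931: Sat ✓, 1932: Mon, 1933: Tue, 1934: Wed, 1935: Thu
Saturdays: 1914, 1925, 1931.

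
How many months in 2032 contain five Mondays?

4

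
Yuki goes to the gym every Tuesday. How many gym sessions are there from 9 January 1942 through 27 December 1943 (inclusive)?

9 January 1942 is a Friday.
That's 718 days from start to end, counting both.
718 = 7 × 102 + 4, so there are 102 full weeks plus 4 extra days.
Each full week contributes one Tuesday: 102 so far.
The 4 extra days are Fri, Sat, Sun, Mon — none qualify.
Total: 102 + 0 = 102.

102 Tuesdays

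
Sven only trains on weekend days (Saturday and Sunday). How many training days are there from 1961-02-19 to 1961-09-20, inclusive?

61

1961-02-19 is a Sunday.
From 1961-02-19 to 1961-09-20 is 214 days inclusive.
214 = 7 × 30 + 4, so there are 30 full weeks plus 4 extra days.
Each full week contributes 2 weekend days (Sat, Sun): 30 × 2 = 60.
The 4 extra days are Sunday, Monday, Tuesday, Wednesday — 1 of them qualifies.
Total: 60 + 1 = 61.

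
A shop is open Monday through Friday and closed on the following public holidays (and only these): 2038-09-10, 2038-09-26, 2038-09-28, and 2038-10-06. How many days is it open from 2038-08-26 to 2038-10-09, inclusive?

29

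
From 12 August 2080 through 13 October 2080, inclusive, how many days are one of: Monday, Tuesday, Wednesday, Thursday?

12 August 2080 is a Monday.
That's 63 days from start to end, counting both.
63 = 7 × 9, so the span is exactly 9 full weeks.
Each full week contributes 4 days from the set (Mon, Tue, Wed, Thu): 9 × 4 = 36.
Total: 36.

36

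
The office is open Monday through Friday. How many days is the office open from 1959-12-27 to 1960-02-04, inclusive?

1959-12-27 is a Sunday.
That's 40 days from start to end, counting both.
40 = 7 × 5 + 5, so there are 5 full weeks plus 5 extra days.
Each full week contributes 5 weekdays (Mon–Fri): 5 × 5 = 25.
The 5 extra days are Sunday, Monday, Tuesday, Wednesday, Thursday — 4 of them qualify.
Total: 25 + 4 = 29.

29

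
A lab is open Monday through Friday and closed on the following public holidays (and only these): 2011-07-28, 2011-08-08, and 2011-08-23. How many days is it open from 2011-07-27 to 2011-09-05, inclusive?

26

2011-07-27 is a Wednesday.
That's 41 days from start to end, counting both.
41 = 7 × 5 + 6, so there are 5 full weeks plus 6 extra days.
Each full week contributes 5 weekdays (Mon–Fri): 5 × 5 = 25.
The 6 extra days are Wed, Thu, Fri, Sat, Sun, Mon — 4 of them qualify.
Total: 25 + 4 = 29.
Holidays: 2011-07-28 (Thu); 2011-08-08 (Mon); 2011-08-23 (Tue).
All 3 holidays fall on weekdays, so subtract 3.
Business days: 29 − 3 = 26.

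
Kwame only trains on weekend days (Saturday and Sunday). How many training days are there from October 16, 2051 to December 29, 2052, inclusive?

126

October 16, 2051 is a Monday.
That's 441 days from start to end, counting both.
441 = 7 × 63, so the span is exactly 63 full weeks.
Each full week contributes 2 weekend days (Sat, Sun): 63 × 2 = 126.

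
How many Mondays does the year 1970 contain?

1 January 1970 is a Thursday.
That's 365 days from start to end, counting both.
365 = 7 × 52 + 1, so there are 52 full weeks plus 1 extra day.
Each full week contributes one Monday: 52 so far.
The 1 extra day is Thursday — none qualify.
Total: 52 + 0 = 52.

52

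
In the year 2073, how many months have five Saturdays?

4

A month has five Saturdays exactly when Saturday falls within its first (length − 28) days.
Jan: 31 days, starts Sun → 5 of Sun, Mon, Tue
Feb: 28 days, starts Wed → 5 of (none)
Mar: 31 days, starts Wed → 5 of Wed, Thu, Fri
Apr: 30 days, starts Sat → 5 of Sat, Sun ✓
May: 31 days, starts Mon → 5 of Mon, Tue, Wed
Jun: 30 days, starts Thu → 5 of Thu, Fri
Jul: 31 days, starts Sat → 5 of Sat, Sun, Mon ✓
Aug: 31 days, starts Tue → 5 of Tue, Wed, Thu
Sep: 30 days, starts Fri → 5 of Fri, Sat ✓
Oct: 31 days, starts Sun → 5 of Sun, Mon, Tue
Nov: 30 days, starts Wed → 5 of Wed, Thu
Dec: 31 days, starts Fri → 5 of Fri, Sat, Sun ✓
Months with five Saturdays: Apr, Jul, Sep, Dec.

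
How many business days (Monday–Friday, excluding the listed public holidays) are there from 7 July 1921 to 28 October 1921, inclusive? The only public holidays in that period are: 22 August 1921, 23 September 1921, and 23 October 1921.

7 July 1921 is a Thursday.
From 7 July 1921 to 28 October 1921 is 114 days inclusive.
114 = 7 × 16 + 2, so there are 16 full weeks plus 2 extra days.
Each full week contributes 5 weekdays (Mon–Fri): 16 × 5 = 80.
The 2 extra days are Thursday, Friday — 2 of them qualify.
Total: 80 + 2 = 82.
Holidays: 22 August 1921 (Mon); 23 September 1921 (Fri); 23 October 1921 (Sun).
2 of the 3 holidays fall on weekdays; the rest are weekends and were already excluded.
Business days: 82 − 2 = 80.

80 business days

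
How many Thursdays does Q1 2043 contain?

1 January 2043 is a Thursday.
That's 90 days from start to end, counting both.
90 = 7 × 12 + 6, so there are 12 full weeks plus 6 extra days.
Each full week contributes one Thursday: 12 so far.
The 6 extra days are Thursday, Friday, Saturday, Sunday, Monday, Tuesday — 1 of them qualifies.
Total: 12 + 1 = 13.

13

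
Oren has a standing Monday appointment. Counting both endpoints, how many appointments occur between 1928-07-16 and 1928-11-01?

1928-07-16 is a Monday.
From 1928-07-16 to 1928-11-01 is 109 days inclusive.
109 = 7 × 15 + 4, so there are 15 full weeks plus 4 extra days.
Each full week contributes one Monday: 15 so far.
The 4 extra days are Monday, Tuesday, Wednesday, Thursday — 1 of them qualifies.
Total: 15 + 1 = 16.

16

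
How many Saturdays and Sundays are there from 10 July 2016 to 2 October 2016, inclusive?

25

10 July 2016 is a Sunday.
That's 85 days from start to end, counting both.
85 = 7 × 12 + 1, so there are 12 full weeks plus 1 extra day.
Each full week contributes 2 weekend days (Sat, Sun): 12 × 2 = 24.
The 1 extra day is Sunday — 1 of them qualifies.
Total: 24 + 1 = 25.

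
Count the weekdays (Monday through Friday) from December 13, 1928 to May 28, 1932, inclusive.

December 13, 1928 is a Thursday.
That's 1263 days from start to end, counting both.
1263 = 7 × 180 + 3, so there are 180 full weeks plus 3 extra days.
Each full week contributes 5 weekdays (Mon–Fri): 180 × 5 = 900.
The 3 extra days are Thu, Fri, Sat — 2 of them qualify.
Total: 900 + 2 = 902.

902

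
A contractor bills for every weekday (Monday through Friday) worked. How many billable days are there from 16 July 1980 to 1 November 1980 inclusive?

16 July 1980 is a Wednesday.
From 16 July 1980 to 1 November 1980 is 109 days inclusive.
109 = 7 × 15 + 4, so there are 15 full weeks plus 4 extra days.
Each full week contributes 5 weekdays (Mon–Fri): 15 × 5 = 75.
The 4 extra days are Wed, Thu, Fri, Sat — 3 of them qualify.
Total: 75 + 3 = 78.

78 weekdays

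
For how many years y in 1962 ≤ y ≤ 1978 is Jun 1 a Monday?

2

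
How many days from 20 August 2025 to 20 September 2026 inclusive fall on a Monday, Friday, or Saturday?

170

20 August 2025 is a Wednesday.
That's 397 days from start to end, counting both.
397 = 7 × 56 + 5, so there are 56 full weeks plus 5 extra days.
Each full week contributes 3 days from the set (Mon, Fri, Sat): 56 × 3 = 168.
The 5 extra days are Wednesday, Thursday, Friday, Saturday, Sunday — 2 of them qualify.
Total: 168 + 2 = 170.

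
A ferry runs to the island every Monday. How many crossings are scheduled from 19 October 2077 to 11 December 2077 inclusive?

19 October 2077 is a Tuesday.
From 19 October 2077 to 11 December 2077 is 54 days inclusive.
54 = 7 × 7 + 5, so there are 7 full weeks plus 5 extra days.
Each full week contributes one Monday: 7 so far.
The 5 extra days are Tuesday, Wednesday, Thursday, Friday, Saturday — none qualify.
Total: 7 + 0 = 7.

7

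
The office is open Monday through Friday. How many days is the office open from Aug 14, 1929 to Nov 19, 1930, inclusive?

331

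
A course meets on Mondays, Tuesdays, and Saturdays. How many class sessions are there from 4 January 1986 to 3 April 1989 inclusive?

509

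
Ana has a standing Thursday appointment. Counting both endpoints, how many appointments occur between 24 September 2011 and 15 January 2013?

68

24 September 2011 is a Saturday.
From 24 September 2011 to 15 January 2013 is 480 days inclusive.
480 = 7 × 68 + 4, so there are 68 full weeks plus 4 extra days.
Each full week contributes one Thursday: 68 so far.
The 4 extra days are Saturday, Sunday, Monday, Tuesday — none qualify.
Total: 68 + 0 = 68.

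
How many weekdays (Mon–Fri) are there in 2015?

January 1, 2015 is a Thursday.
From January 1, 2015 to December 31, 2015 is 365 days inclusive.
365 = 7 × 52 + 1, so there are 52 full weeks plus 1 extra day.
Each full week contributes 5 weekdays (Mon–Fri): 52 × 5 = 260.
The 1 extra day is Thursday — 1 of them qualifies.
Total: 260 + 1 = 261.

261 weekdays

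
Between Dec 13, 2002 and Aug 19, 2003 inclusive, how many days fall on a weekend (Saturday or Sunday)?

72

Dec 13, 2002 is a Friday.
From Dec 13, 2002 to Aug 19, 2003 is 250 days inclusive.
250 = 7 × 35 + 5, so there are 35 full weeks plus 5 extra days.
Each full week contributes 2 weekend days (Sat, Sun): 35 × 2 = 70.
The 5 extra days are Friday, Saturday, Sunday, Monday, Tuesday — 2 of them qualify.
Total: 70 + 2 = 72.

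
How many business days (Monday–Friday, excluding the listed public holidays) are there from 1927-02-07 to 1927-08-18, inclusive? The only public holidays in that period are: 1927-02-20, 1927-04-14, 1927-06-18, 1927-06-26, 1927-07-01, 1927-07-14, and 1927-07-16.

136

1927-02-07 is a Monday.
From 1927-02-07 to 1927-08-18 is 193 days inclusive.
193 = 7 × 27 + 4, so there are 27 full weeks plus 4 extra days.
Each full week contributes 5 weekdays (Mon–Fri): 27 × 5 = 135.
The 4 extra days are Mon, Tue, Wed, Thu — 4 of them qualify.
Total: 135 + 4 = 139.
Holidays: 1927-02-20 (Sun); 1927-04-14 (Thu); 1927-06-18 (Sat); 1927-06-26 (Sun); 1927-07-01 (Fri); 1927-07-14 (Thu); 1927-07-16 (Sat).
3 of the 7 holidays fall on weekdays; the rest are weekends and were already excluded.
Business days: 139 − 3 = 136.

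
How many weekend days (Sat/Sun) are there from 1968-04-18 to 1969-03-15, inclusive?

95

1968-04-18 is a Thursday.
That's 332 days from start to end, counting both.
332 = 7 × 47 + 3, so there are 47 full weeks plus 3 extra days.
Each full week contributes 2 weekend days (Sat, Sun): 47 × 2 = 94.
The 3 extra days are Thursday, Friday, Saturday — 1 of them qualifies.
Total: 94 + 1 = 95.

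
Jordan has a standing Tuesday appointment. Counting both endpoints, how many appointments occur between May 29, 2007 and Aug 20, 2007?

12 Tuesdays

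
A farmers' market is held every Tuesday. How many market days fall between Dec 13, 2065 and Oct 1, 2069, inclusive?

199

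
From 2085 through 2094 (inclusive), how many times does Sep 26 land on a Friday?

2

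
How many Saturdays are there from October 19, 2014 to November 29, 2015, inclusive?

October 19, 2014 is a Sunday.
The range spans 407 days (inclusive of both endpoints).
407 = 7 × 58 + 1, so there are 58 full weeks plus 1 extra day.
Each full week contributes one Saturday: 58 so far.
The 1 extra day is Sun — none qualify.
Total: 58 + 0 = 58.

58 Saturdays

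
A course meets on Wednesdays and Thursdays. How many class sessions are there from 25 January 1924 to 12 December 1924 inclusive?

92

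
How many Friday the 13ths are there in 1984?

3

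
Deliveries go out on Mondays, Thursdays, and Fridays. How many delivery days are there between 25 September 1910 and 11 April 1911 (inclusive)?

85

25 September 1910 is a Sunday.
From 25 September 1910 to 11 April 1911 is 199 days inclusive.
199 = 7 × 28 + 3, so there are 28 full weeks plus 3 extra days.
Each full week contributes 3 days from the set (Mon, Thu, Fri): 28 × 3 = 84.
The 3 extra days are Sun, Mon, Tue — 1 of them qualifies.
Total: 84 + 1 = 85.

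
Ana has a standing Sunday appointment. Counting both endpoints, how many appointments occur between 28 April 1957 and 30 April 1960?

157

28 April 1957 is a Sunday.
The range spans 1099 days (inclusive of both endpoints).
1099 = 7 × 157, so the span is exactly 157 full weeks.
Each full week contributes one Sunday: 157 so far.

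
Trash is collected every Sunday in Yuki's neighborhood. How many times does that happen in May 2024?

4

May 1, 2024 is a Wednesday.
The range spans 31 days (inclusive of both endpoints).
31 = 7 × 4 + 3, so there are 4 full weeks plus 3 extra days.
Each full week contributes one Sunday: 4 so far.
The 3 extra days are Wed, Thu, Fri — none qualify.
Total: 4 + 0 = 4.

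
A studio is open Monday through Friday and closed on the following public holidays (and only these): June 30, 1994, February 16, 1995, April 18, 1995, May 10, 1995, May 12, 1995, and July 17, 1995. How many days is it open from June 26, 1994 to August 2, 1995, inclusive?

282

June 26, 1994 is a Sunday.
That's 403 days from start to end, counting both.
403 = 7 × 57 + 4, so there are 57 full weeks plus 4 extra days.
Each full week contributes 5 weekdays (Mon–Fri): 57 × 5 = 285.
The 4 extra days are Sun, Mon, Tue, Wed — 3 of them qualify.
Total: 285 + 3 = 288.
Holidays: June 30, 1994 (Thu); February 16, 1995 (Thu); April 18, 1995 (Tue); May 10, 1995 (Wed); May 12, 1995 (Fri); July 17, 1995 (Mon).
All 6 holidays fall on weekdays, so subtract 6.
Business days: 288 − 6 = 282.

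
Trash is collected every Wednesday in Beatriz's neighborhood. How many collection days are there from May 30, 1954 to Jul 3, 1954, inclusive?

5

May 30, 1954 is a Sunday.
From May 30, 1954 to Jul 3, 1954 is 35 days inclusive.
35 = 7 × 5, so the span is exactly 5 full weeks.
Each full week contributes one Wednesday: 5 so far.
Total: 5.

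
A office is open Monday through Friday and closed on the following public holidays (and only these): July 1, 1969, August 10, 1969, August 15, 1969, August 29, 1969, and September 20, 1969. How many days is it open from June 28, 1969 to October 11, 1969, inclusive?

June 28, 1969 is a Saturday.
The range spans 106 days (inclusive of both endpoints).
106 = 7 × 15 + 1, so there are 15 full weeks plus 1 extra day.
Each full week contributes 5 weekdays (Mon–Fri): 15 × 5 = 75.
The 1 extra day is Sat — none qualify.
Total: 75 + 0 = 75.
Holidays: July 1, 1969 (Tue); August 10, 1969 (Sun); August 15, 1969 (Fri); August 29, 1969 (Fri); September 20, 1969 (Sat).
3 of the 5 holidays fall on weekdays; the rest are weekends and were already excluded.
Business days: 75 − 3 = 72.

72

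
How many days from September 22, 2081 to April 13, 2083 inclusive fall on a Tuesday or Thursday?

September 22, 2081 is a Monday.
The range spans 569 days (inclusive of both endpoints).
569 = 7 × 81 + 2, so there are 81 full weeks plus 2 extra days.
Each full week contributes 2 days from the set (Tue, Thu): 81 × 2 = 162.
The 2 extra days are Monday, Tuesday — 1 of them qualifies.
Total: 162 + 1 = 163.

163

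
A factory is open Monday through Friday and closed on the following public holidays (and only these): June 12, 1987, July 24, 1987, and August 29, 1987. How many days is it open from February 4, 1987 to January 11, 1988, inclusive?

242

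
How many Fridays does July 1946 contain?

4

1 July 1946 is a Monday.
That's 31 days from start to end, counting both.
31 = 7 × 4 + 3, so there are 4 full weeks plus 3 extra days.
Each full week contributes one Friday: 4 so far.
The 3 extra days are Monday, Tuesday, Wednesday — none qualify.
Total: 4 + 0 = 4.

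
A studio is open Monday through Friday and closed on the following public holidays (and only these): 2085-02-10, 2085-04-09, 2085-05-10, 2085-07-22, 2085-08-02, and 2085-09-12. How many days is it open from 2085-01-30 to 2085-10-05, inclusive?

2085-01-30 is a Tuesday.
The range spans 249 days (inclusive of both endpoints).
249 = 7 × 35 + 4, so there are 35 full weeks plus 4 extra days.
Each full week contributes 5 weekdays (Mon–Fri): 35 × 5 = 175.
The 4 extra days are Tue, Wed, Thu, Fri — 4 of them qualify.
Total: 175 + 4 = 179.
Holidays: 2085-02-10 (Sat); 2085-04-09 (Mon); 2085-05-10 (Thu); 2085-07-22 (Sun); 2085-08-02 (Thu); 2085-09-12 (Wed).
4 of the 6 holidays fall on weekdays; the rest are weekends and were already excluded.
Business days: 179 − 4 = 175.

175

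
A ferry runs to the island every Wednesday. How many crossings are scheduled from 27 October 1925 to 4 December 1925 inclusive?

6 Wednesdays

27 October 1925 is a Tuesday.
The range spans 39 days (inclusive of both endpoints).
39 = 7 × 5 + 4, so there are 5 full weeks plus 4 extra days.
Each full week contributes one Wednesday: 5 so far.
The 4 extra days are Tue, Wed, Thu, Fri — 1 of them qualifies.
Total: 5 + 1 = 6.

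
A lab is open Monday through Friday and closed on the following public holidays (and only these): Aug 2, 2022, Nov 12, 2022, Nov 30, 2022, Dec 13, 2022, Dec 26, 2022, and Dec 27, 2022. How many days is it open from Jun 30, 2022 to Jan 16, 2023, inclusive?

138

Jun 30, 2022 is a Thursday.
From Jun 30, 2022 to Jan 16, 2023 is 201 days inclusive.
201 = 7 × 28 + 5, so there are 28 full weeks plus 5 extra days.
Each full week contributes 5 weekdays (Mon–Fri): 28 × 5 = 140.
The 5 extra days are Thursday, Friday, Saturday, Sunday, Monday — 3 of them qualify.
Total: 140 + 3 = 143.
Holidays: Aug 2, 2022 (Tue); Nov 12, 2022 (Sat); Nov 30, 2022 (Wed); Dec 13, 2022 (Tue); Dec 26, 2022 (Mon); Dec 27, 2022 (Tue).
5 of the 6 holidays fall on weekdays; the rest are weekends and were already excluded.
Business days: 143 − 5 = 138.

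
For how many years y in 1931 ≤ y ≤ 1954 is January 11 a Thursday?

4

Day of week of January 11 in each year:
1931: Sun, 1932: Mon, 1933: Wed, 1934: Thu ✓, 1935: Fri, 1936: Sat, 1937: Mon, 1938: Tue, 1939: Wed, 1940: Thu ✓, 1941: Sat, 1942: Sun, 1943: Mon, 1944: Tue, 1945: Thu ✓, 1946: Fri, 1947: Sat, 1948: Sun, 1949: Tue, 1950: Wed, 1951: Thu ✓, 1952: Fri, 1953: Sun, 1954: Mon
Thursdays: 1934, 1940, 1945, 1951.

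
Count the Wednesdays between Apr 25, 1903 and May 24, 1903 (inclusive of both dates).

Apr 25, 1903 is a Saturday.
That's 30 days from start to end, counting both.
30 = 7 × 4 + 2, so there are 4 full weeks plus 2 extra days.
Each full week contributes one Wednesday: 4 so far.
The 2 extra days are Sat, Sun — none qualify.
Total: 4 + 0 = 4.

4 Wednesdays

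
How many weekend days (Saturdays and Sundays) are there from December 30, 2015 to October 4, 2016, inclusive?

December 30, 2015 is a Wednesday.
The range spans 280 days (inclusive of both endpoints).
280 = 7 × 40, so the span is exactly 40 full weeks.
Each full week contributes 2 weekend days (Sat, Sun): 40 × 2 = 80.
Total: 80.

80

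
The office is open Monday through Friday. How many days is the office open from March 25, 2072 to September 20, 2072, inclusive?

March 25, 2072 is a Friday.
The range spans 180 days (inclusive of both endpoints).
180 = 7 × 25 + 5, so there are 25 full weeks plus 5 extra days.
Each full week contributes 5 weekdays (Mon–Fri): 25 × 5 = 125.
The 5 extra days are Fri, Sat, Sun, Mon, Tue — 3 of them qualify.
Total: 125 + 3 = 128.

128 weekdays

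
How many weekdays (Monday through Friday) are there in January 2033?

Jan 1, 2033 is a Saturday.
That's 31 days from start to end, counting both.
31 = 7 × 4 + 3, so there are 4 full weeks plus 3 extra days.
Each full week contributes 5 weekdays (Mon–Fri): 4 × 5 = 20.
The 3 extra days are Sat, Sun, Mon — 1 of them qualifies.
Total: 20 + 1 = 21.

21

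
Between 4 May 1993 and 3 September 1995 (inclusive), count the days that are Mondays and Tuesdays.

4 May 1993 is a Tuesday.
The range spans 853 days (inclusive of both endpoints).
853 = 7 × 121 + 6, so there are 121 full weeks plus 6 extra days.
Each full week contributes 2 days from the set (Mon, Tue): 121 × 2 = 242.
The 6 extra days are Tuesday, Wednesday, Thursday, Friday, Saturday, Sunday — 1 of them qualifies.
Total: 242 + 1 = 243.

243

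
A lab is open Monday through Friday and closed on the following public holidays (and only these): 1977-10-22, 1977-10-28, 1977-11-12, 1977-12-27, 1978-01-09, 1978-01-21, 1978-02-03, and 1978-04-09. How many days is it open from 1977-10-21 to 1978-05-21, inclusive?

147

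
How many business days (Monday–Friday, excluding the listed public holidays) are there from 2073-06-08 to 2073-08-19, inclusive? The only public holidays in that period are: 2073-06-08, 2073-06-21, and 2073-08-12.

2073-06-08 is a Thursday.
That's 73 days from start to end, counting both.
73 = 7 × 10 + 3, so there are 10 full weeks plus 3 extra days.
Each full week contributes 5 weekdays (Mon–Fri): 10 × 5 = 50.
The 3 extra days are Thu, Fri, Sat — 2 of them qualify.
Total: 50 + 2 = 52.
Holidays: 2073-06-08 (Thu); 2073-06-21 (Wed); 2073-08-12 (Sat).
2 of the 3 holidays fall on weekdays; the rest are weekends and were already excluded.
Business days: 52 − 2 = 50.

50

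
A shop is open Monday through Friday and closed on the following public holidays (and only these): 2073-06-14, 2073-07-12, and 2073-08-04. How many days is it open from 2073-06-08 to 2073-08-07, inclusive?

2073-06-08 is a Thursday.
That's 61 days from start to end, counting both.
61 = 7 × 8 + 5, so there are 8 full weeks plus 5 extra days.
Each full week contributes 5 weekdays (Mon–Fri): 8 × 5 = 40.
The 5 extra days are Thursday, Friday, Saturday, Sunday, Monday — 3 of them qualify.
Total: 40 + 3 = 43.
Holidays: 2073-06-14 (Wed); 2073-07-12 (Wed); 2073-08-04 (Fri).
All 3 holidays fall on weekdays, so subtract 3.
Business days: 43 − 3 = 40.

40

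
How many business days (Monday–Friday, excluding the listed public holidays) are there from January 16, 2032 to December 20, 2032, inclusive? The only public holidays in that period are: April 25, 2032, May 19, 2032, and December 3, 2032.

240

January 16, 2032 is a Friday.
From January 16, 2032 to December 20, 2032 is 340 days inclusive.
340 = 7 × 48 + 4, so there are 48 full weeks plus 4 extra days.
Each full week contributes 5 weekdays (Mon–Fri): 48 × 5 = 240.
The 4 extra days are Friday, Saturday, Sunday, Monday — 2 of them qualify.
Total: 240 + 2 = 242.
Holidays: April 25, 2032 (Sun); May 19, 2032 (Wed); December 3, 2032 (Fri).
2 of the 3 holidays fall on weekdays; the rest are weekends and were already excluded.
Business days: 242 − 2 = 240.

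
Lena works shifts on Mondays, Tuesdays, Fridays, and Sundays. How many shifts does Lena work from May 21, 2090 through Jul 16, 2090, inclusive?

33

May 21, 2090 is a Sunday.
That's 57 days from start to end, counting both.
57 = 7 × 8 + 1, so there are 8 full weeks plus 1 extra day.
Each full week contributes 4 days from the set (Mon, Tue, Fri, Sun): 8 × 4 = 32.
The 1 extra day is Sunday — 1 of them qualifies.
Total: 32 + 1 = 33.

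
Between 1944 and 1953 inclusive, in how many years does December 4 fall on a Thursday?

2

Day of week of December 4 in each year:
1944: Mon, 1945: Tue, 1946: Wed, 1947: Thu ✓, 1948: Sat, 1949: Sun, 1950: Mon, 1951: Tue, 1952: Thu ✓, 1953: Fri
Thursdays: 1947, 1952.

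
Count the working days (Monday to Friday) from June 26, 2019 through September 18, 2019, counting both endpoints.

61 weekdays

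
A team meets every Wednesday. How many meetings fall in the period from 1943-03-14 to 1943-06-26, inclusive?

1943-03-14 is a Sunday.
The range spans 105 days (inclusive of both endpoints).
105 = 7 × 15, so the span is exactly 15 full weeks.
Each full week contributes one Wednesday: 15 so far.
Total: 15.

15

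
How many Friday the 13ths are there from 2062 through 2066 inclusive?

9

Friday-the-13ths by year:
2062: Jan, Oct
2063: Apr, Jul
2064: Jun
2065: Feb, Mar, Nov
2066: Aug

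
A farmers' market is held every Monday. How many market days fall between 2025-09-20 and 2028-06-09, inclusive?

2025-09-20 is a Saturday.
The range spans 994 days (inclusive of both endpoints).
994 = 7 × 142, so the span is exactly 142 full weeks.
Each full week contributes one Monday: 142 so far.
Total: 142.

142 Mondays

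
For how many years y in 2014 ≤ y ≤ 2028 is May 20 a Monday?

Day of week of May 20 in each year:
2014: Tue, 2015: Wed, 2016: Fri, 2017: Sat, 2018: Sun, 2019: Mon ✓, 2020: Wed, 2021: Thu, 2022: Fri, 2023: Sat, 2024: Mon ✓, 2025: Tue, 2026: Wed, 2027: Thu, 2028: Sat
Mondays: 2019, 2024.

2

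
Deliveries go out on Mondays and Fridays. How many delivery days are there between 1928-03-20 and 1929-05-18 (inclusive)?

1928-03-20 is a Tuesday.
The range spans 425 days (inclusive of both endpoints).
425 = 7 × 60 + 5, so there are 60 full weeks plus 5 extra days.
Each full week contributes 2 days from the set (Mon, Fri): 60 × 2 = 120.
The 5 extra days are Tue, Wed, Thu, Fri, Sat — 1 of them qualifies.
Total: 120 + 1 = 121.

121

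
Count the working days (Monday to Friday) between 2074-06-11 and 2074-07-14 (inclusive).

25

2074-06-11 is a Monday.
From 2074-06-11 to 2074-07-14 is 34 days inclusive.
34 = 7 × 4 + 6, so there are 4 full weeks plus 6 extra days.
Each full week contributes 5 weekdays (Mon–Fri): 4 × 5 = 20.
The 6 extra days are Monday, Tuesday, Wednesday, Thursday, Friday, Saturday — 5 of them qualify.
Total: 20 + 5 = 25.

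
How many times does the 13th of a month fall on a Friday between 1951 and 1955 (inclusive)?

8

Friday-the-13ths by year:
1951: Apr, Jul
1952: Jun
1953: Feb, Mar, Nov
1954: Aug
1955: May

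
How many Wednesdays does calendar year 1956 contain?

January 1, 1956 is a Sunday.
The range spans 366 days (inclusive of both endpoints).
366 = 7 × 52 + 2, so there are 52 full weeks plus 2 extra days.
Each full week contributes one Wednesday: 52 so far.
The 2 extra days are Sunday, Monday — none qualify.
Total: 52 + 0 = 52.

52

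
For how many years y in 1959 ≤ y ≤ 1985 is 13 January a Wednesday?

4

Day of week of January 13 in each year:
1959: Tue, 1960: Wed ✓, 1961: Fri, 1962: Sat, 1963: Sun, 1964: Mon, 1965: Wed ✓, 1966: Thu, 1967: Fri, 1968: Sat, 1969: Mon, 1970: Tue, 1971: Wed ✓, 1972: Thu, 1973: Sat, 1974: Sun, 1975: Mon, 1976: Tue, 1977: Thu, 1978: Fri, 1979: Sat, 1980: Sun, 1981: Tue, 1982: Wed ✓, 1983: Thu, 1984: Fri, 1985: Sun
Wednesdays: 1960, 1965, 1971, 1982.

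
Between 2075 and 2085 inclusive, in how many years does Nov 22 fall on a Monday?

2

Day of week of November 22 in each year:
2075: Fri, 2076: Sun, 2077: Mon ✓, 2078: Tue, 2079: Wed, 2080: Fri, 2081: Sat, 2082: Sun, 2083: Mon ✓, 2084: Wed, 2085: Thu
Mondays: 2077, 2083.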